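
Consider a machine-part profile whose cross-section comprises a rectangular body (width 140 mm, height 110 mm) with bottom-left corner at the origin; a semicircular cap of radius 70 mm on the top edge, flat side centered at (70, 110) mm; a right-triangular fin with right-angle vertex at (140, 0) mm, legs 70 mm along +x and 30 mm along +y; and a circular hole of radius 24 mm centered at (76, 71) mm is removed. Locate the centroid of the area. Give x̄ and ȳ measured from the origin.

rectangular body: A = 140 × 110 = 15400.00, centroid at (70.00, 55.00).
semicircular top: A = ½π·70² = 7696.90, centroid at (70.00, 139.71).
triangular fin: A = ½·70·30 = 1050.00, centroid at (163.33, 10.00).
hole: A = −π·24² = -1809.56, centroid at (76.00, 71.00).
ΣA = 22337.34 mm²
ΣAx̄ = (15400.00)(70.00) + (7696.90)(70.00) + (1050.00)(163.33) + (-1809.56)(76.00) = 1650756.78 mm³
ΣAȳ = (15400.00)(55.00) + (7696.90)(139.71) + (1050.00)(10.00) + (-1809.56)(71.00) = 1804347.31 mm³
x̄ = 1650756.78 / 22337.34 = 73.90 mm
ȳ = 1804347.31 / 22337.34 = 80.78 mm

x̄ = 73.90 mm, ȳ = 80.78 mm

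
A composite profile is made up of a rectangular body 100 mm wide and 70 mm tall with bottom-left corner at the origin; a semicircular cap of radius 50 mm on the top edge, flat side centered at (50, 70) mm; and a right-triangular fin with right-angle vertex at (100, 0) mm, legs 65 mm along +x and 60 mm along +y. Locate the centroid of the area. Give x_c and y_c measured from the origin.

x_c = 60.85 mm, y_c = 49.87 mm

rectangular body: A = 100 × 70 = 7000.00, centroid at (50.00, 35.00).
semicircular top: A = ½π·50² = 3926.99, centroid at (50.00, 91.22).
triangular fin: A = ½·65·60 = 1950.00, centroid at (121.67, 20.00).
ΣA = 12876.99 mm², ΣAx_c = 783599.54 mm³, ΣAy_c = 642222.69 mm³.
x_c = 783599.54/12876.99 = 60.85 mm; y_c = 642222.69/12876.99 = 49.87 mm.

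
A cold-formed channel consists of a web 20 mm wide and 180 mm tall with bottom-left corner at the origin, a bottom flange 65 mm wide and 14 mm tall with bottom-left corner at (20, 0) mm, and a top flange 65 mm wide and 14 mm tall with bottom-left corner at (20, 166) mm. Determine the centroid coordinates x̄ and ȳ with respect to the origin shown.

x̄ = 24.27 mm, ȳ = 90.00 mm

Part | A | x̄ᵢ | ȳᵢ | A·x̄ᵢ | A·ȳᵢ
web | 3600.00 | 10.00 | 90.00 | 36000.00 | 324000.00
bottom flange | 910.00 | 52.50 | 7.00 | 47775.00 | 6370.00
top flange | 910.00 | 52.50 | 173.00 | 47775.00 | 157430.00
Σ | 5420.00 |  |  | 131550.00 | 487800.00
x̄ = 131550.00 / 5420.00 = 24.27 mm
ȳ = 487800.00 / 5420.00 = 90.00 mm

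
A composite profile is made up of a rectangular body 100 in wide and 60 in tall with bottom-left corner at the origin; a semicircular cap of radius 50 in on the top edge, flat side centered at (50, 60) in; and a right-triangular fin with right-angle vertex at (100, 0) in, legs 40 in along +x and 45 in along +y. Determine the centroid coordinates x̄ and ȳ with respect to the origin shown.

x̄ = 55.26 in, ȳ = 47.33 in

rectangular body: A = 100 × 60 = 6000.00, centroid at (50.00, 30.00).
semicircular top: A = ½π·50² = 3926.99, centroid at (50.00, 81.22).
triangular fin: A = ½·40·45 = 900.00, centroid at (113.33, 15.00).
ΣA = 10826.99 in², ΣAx̄ = 598349.54 in³, ΣAȳ = 512452.78 in³.
x̄ = 598349.54/10826.99 = 55.26 in; ȳ = 512452.78/10826.99 = 47.33 in.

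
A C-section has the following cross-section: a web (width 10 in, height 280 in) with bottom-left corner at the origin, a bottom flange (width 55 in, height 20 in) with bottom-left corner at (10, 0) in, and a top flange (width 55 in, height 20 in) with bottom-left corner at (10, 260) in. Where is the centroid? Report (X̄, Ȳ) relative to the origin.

web: A = 10 × 280 = 2800.00, centroid at (5.00, 140.00).
bottom flange: A = 55 × 20 = 1100.00, centroid at (37.50, 10.00).
top flange: A = 55 × 20 = 1100.00, centroid at (37.50, 270.00).
ΣA = 5000.00 in², ΣAX̄ = 96500.00 in³, ΣAȲ = 700000.00 in³.
X̄ = 96500.00/5000.00 = 19.30 in; Ȳ = 700000.00/5000.00 = 140.00 in.

X̄ = 19.30 in, Ȳ = 140.00 in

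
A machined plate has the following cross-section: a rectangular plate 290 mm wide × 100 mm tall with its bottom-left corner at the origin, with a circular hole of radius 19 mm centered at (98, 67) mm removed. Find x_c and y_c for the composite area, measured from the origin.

x_c = 146.91 mm, y_c = 49.31 mm

Part | A | x̄ᵢ | ȳᵢ | A·x̄ᵢ | A·ȳᵢ
plate | 29000.00 | 145.00 | 50.00 | 4205000.00 | 1450000.00
hole | -1134.11 | 98.00 | 67.00 | -111143.26 | -75985.70
Σ | 27865.89 |  |  | 4093856.74 | 1374014.30
x_c = 4093856.74 / 27865.89 = 146.91 mm
y_c = 1374014.30 / 27865.89 = 49.31 mm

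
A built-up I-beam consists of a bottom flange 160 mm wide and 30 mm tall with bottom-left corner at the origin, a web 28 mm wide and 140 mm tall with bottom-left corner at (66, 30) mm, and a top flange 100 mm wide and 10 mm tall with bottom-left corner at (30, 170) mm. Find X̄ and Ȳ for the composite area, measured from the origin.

bottom flange: A = 160 × 30 = 4800.00, centroid at (80.00, 15.00).
web: A = 28 × 140 = 3920.00, centroid at (80.00, 100.00).
top flange: A = 100 × 10 = 1000.00, centroid at (80.00, 175.00).
ΣA = 9720.00 mm², ΣAX̄ = 777600.00 mm³, ΣAȲ = 639000.00 mm³.
X̄ = 777600.00/9720.00 = 80.00 mm; Ȳ = 639000.00/9720.00 = 65.74 mm.

X̄ = 80.00 mm, Ȳ = 65.74 mm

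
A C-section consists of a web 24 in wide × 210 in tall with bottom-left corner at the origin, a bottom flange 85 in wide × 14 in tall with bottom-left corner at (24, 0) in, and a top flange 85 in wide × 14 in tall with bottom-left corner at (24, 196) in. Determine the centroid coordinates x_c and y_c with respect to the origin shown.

web: A = 24 × 210 = 5040.00, centroid at (12.00, 105.00).
bottom flange: A = 85 × 14 = 1190.00, centroid at (66.50, 7.00).
top flange: A = 85 × 14 = 1190.00, centroid at (66.50, 203.00).
ΣA = 7420.00 in², ΣAx_c = 218750.00 in³, ΣAy_c = 779100.00 in³.
x_c = 218750.00/7420.00 = 29.48 in; y_c = 779100.00/7420.00 = 105.00 in.

x_c = 29.48 in, y_c = 105.00 in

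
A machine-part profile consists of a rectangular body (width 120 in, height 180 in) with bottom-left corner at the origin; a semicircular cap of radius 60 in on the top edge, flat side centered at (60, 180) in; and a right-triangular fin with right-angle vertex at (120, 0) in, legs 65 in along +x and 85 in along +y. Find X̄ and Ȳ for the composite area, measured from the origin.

Part | A | x̄ᵢ | ȳᵢ | A·x̄ᵢ | A·ȳᵢ
rectangular body | 21600.00 | 60.00 | 90.00 | 1296000.00 | 1944000.00
semicircular top | 5654.87 | 60.00 | 205.46 | 339292.01 | 1161876.02
triangular fin | 2762.50 | 141.67 | 28.33 | 391354.17 | 78270.83
Σ | 30017.37 |  |  | 2026646.17 | 3184146.85
X̄ = 2026646.17 / 30017.37 = 67.52 in
Ȳ = 3184146.85 / 30017.37 = 106.08 in

X̄ = 67.52 in, Ȳ = 106.08 in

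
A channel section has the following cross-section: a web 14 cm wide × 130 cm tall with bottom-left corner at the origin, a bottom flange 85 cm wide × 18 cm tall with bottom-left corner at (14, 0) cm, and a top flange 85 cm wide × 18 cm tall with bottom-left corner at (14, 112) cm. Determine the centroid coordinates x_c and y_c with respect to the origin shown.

web: A = 14 × 130 = 1820.00, centroid at (7.00, 65.00).
bottom flange: A = 85 × 18 = 1530.00, centroid at (56.50, 9.00).
top flange: A = 85 × 18 = 1530.00, centroid at (56.50, 121.00).
ΣA = 4880.00 cm²
ΣAx_c = (1820.00)(7.00) + (1530.00)(56.50) + (1530.00)(56.50) = 185630.00 cm³
ΣAy_c = (1820.00)(65.00) + (1530.00)(9.00) + (1530.00)(121.00) = 317200.00 cm³
x_c = 185630.00 / 4880.00 = 38.04 cm
y_c = 317200.00 / 4880.00 = 65.00 cm

x_c = 38.04 cm, y_c = 65.00 cm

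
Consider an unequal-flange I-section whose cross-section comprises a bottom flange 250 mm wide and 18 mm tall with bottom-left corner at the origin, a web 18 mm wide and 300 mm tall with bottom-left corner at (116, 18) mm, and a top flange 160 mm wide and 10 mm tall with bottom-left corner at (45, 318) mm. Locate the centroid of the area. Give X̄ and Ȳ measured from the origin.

X̄ = 125.00 mm, Ȳ = 127.35 mm

bottom flange: A = 250 × 18 = 4500.00, centroid at (125.00, 9.00).
web: A = 18 × 300 = 5400.00, centroid at (125.00, 168.00).
top flange: A = 160 × 10 = 1600.00, centroid at (125.00, 323.00).
ΣA = 11500.00 mm², ΣAX̄ = 1437500.00 mm³, ΣAȲ = 1464500.00 mm³.
X̄ = 1437500.00/11500.00 = 125.00 mm; Ȳ = 1464500.00/11500.00 = 127.35 mm.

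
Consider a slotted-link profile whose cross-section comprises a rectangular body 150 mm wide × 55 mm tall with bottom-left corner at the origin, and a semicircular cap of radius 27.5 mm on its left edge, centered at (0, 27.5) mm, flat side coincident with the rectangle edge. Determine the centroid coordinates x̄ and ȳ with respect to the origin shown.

x̄ = 64.09 mm, ȳ = 27.50 mm

rectangular body: A = 150 × 55 = 8250.00, centroid at (75.00, 27.50).
semicircular end: A = ½π·27.5² = 1187.91, centroid at (-11.67, 27.50).
ΣA = 9437.91 mm²
ΣAx̄ = (8250.00)(75.00) + (1187.91)(-11.67) = 604885.42 mm³
ΣAȳ = (8250.00)(27.50) + (1187.91)(27.50) = 259542.65 mm³
x̄ = 604885.42 / 9437.91 = 64.09 mm
ȳ = 259542.65 / 9437.91 = 27.50 mm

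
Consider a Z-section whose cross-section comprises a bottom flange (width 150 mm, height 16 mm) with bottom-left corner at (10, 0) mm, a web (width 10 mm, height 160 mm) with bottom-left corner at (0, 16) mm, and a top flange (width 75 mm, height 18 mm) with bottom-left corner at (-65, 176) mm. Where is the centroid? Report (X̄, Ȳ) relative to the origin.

X̄ = 32.69 mm, Ȳ = 78.98 mm

bottom flange: A = 150 × 16 = 2400.00, centroid at (85.00, 8.00).
web: A = 10 × 160 = 1600.00, centroid at (5.00, 96.00).
top flange: A = 75 × 18 = 1350.00, centroid at (-27.50, 185.00).
ΣA = 5350.00 mm², ΣAX̄ = 174875.00 mm³, ΣAȲ = 422550.00 mm³.
X̄ = 174875.00/5350.00 = 32.69 mm; Ȳ = 422550.00/5350.00 = 78.98 mm.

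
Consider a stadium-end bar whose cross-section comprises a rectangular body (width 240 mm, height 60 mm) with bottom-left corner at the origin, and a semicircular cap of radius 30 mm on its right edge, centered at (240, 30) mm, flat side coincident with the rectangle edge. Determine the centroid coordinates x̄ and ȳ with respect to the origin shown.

Part | A | x̄ᵢ | ȳᵢ | A·x̄ᵢ | A·ȳᵢ
rectangular body | 14400.00 | 120.00 | 30.00 | 1728000.00 | 432000.00
semicircular end | 1413.72 | 252.73 | 30.00 | 357292.01 | 42411.50
Σ | 15813.72 |  |  | 2085292.01 | 474411.50
x̄ = 2085292.01 / 15813.72 = 131.87 mm
ȳ = 474411.50 / 15813.72 = 30.00 mm

x̄ = 131.87 mm, ȳ = 30.00 mm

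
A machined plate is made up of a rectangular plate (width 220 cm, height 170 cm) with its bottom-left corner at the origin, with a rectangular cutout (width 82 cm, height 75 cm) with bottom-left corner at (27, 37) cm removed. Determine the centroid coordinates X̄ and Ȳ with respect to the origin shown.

X̄ = 118.27 cm, Ȳ = 87.07 cm

plate: A = 220 × 170 = 37400.00, centroid at (110.00, 85.00).
hole: A = −(82 × 75) = -6150.00, centroid at (68.00, 74.50).
ΣA = 31250.00 cm², ΣAX̄ = 3695800.00 cm³, ΣAȲ = 2720825.00 cm³.
X̄ = 3695800.00/31250.00 = 118.27 cm; Ȳ = 2720825.00/31250.00 = 87.07 cm.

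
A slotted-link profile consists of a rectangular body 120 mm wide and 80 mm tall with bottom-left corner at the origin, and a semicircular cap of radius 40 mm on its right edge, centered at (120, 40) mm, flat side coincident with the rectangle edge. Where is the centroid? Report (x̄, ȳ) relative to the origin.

x̄ = 75.97 mm, ȳ = 40.00 mm

Part | A | x̄ᵢ | ȳᵢ | A·x̄ᵢ | A·ȳᵢ
rectangular body | 9600.00 | 60.00 | 40.00 | 576000.00 | 384000.00
semicircular end | 2513.27 | 136.98 | 40.00 | 344259.56 | 100530.96
Σ | 12113.27 |  |  | 920259.56 | 484530.96
x̄ = 920259.56 / 12113.27 = 75.97 mm
ȳ = 484530.96 / 12113.27 = 40.00 mm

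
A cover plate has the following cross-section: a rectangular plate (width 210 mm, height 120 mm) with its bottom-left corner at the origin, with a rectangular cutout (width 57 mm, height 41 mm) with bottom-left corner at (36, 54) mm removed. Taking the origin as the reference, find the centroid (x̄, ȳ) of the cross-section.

x̄ = 109.14 mm, ȳ = 58.52 mm

plate: A = 210 × 120 = 25200.00, centroid at (105.00, 60.00).
hole: A = −(57 × 41) = -2337.00, centroid at (64.50, 74.50).
ΣA = 22863.00 mm²
ΣAx̄ = (25200.00)(105.00) + (-2337.00)(64.50) = 2495263.50 mm³
ΣAȳ = (25200.00)(60.00) + (-2337.00)(74.50) = 1337893.50 mm³
x̄ = 2495263.50 / 22863.00 = 109.14 mm
ȳ = 1337893.50 / 22863.00 = 58.52 mm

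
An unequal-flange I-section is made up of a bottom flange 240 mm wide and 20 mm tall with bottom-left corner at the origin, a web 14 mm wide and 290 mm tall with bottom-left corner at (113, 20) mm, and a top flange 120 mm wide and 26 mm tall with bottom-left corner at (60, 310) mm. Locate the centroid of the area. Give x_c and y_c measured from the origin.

bottom flange: A = 240 × 20 = 4800.00, centroid at (120.00, 10.00).
web: A = 14 × 290 = 4060.00, centroid at (120.00, 165.00).
top flange: A = 120 × 26 = 3120.00, centroid at (120.00, 323.00).
ΣA = 11980.00 mm², ΣAx_c = 1437600.00 mm³, ΣAy_c = 1725660.00 mm³.
x_c = 1437600.00/11980.00 = 120.00 mm; y_c = 1725660.00/11980.00 = 144.05 mm.

x_c = 120.00 mm, y_c = 144.05 mm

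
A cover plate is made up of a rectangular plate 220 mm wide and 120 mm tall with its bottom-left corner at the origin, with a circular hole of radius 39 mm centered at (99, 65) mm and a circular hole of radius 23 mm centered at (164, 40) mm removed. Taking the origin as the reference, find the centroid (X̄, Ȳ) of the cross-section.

X̄ = 108.14 mm, Ȳ = 60.47 mm

Part | A | x̄ᵢ | ȳᵢ | A·x̄ᵢ | A·ȳᵢ
plate | 26400.00 | 110.00 | 60.00 | 2904000.00 | 1584000.00
hole 1 | -4778.36 | 99.00 | 65.00 | -473057.88 | -310593.56
hole 2 | -1661.90 | 164.00 | 40.00 | -272552.01 | -66476.10
Σ | 19959.74 |  |  | 2158390.11 | 1206930.34
X̄ = 2158390.11 / 19959.74 = 108.14 mm
Ȳ = 1206930.34 / 19959.74 = 60.47 mm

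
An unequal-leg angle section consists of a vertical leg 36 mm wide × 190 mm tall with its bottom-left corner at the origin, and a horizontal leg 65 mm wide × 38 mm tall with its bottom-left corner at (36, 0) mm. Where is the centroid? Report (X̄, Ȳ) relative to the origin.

X̄ = 31.40 mm, Ȳ = 74.84 mm

Part | A | x̄ᵢ | ȳᵢ | A·x̄ᵢ | A·ȳᵢ
vertical leg | 6840.00 | 18.00 | 95.00 | 123120.00 | 649800.00
horizontal leg | 2470.00 | 68.50 | 19.00 | 169195.00 | 46930.00
Σ | 9310.00 |  |  | 292315.00 | 696730.00
X̄ = 292315.00 / 9310.00 = 31.40 mm
Ȳ = 696730.00 / 9310.00 = 74.84 mm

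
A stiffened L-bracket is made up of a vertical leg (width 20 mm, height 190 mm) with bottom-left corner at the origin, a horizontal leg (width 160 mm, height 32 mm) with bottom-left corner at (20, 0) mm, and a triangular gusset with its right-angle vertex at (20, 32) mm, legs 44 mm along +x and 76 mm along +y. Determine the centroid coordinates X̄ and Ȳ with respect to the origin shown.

X̄ = 57.40 mm, Ȳ = 50.87 mm

vertical leg: A = 20 × 190 = 3800.00, centroid at (10.00, 95.00).
horizontal leg: A = 160 × 32 = 5120.00, centroid at (100.00, 16.00).
gusset: A = ½·44·76 = 1672.00, centroid at (34.67, 57.33).
ΣA = 10592.00 mm², ΣAX̄ = 607962.67 mm³, ΣAȲ = 538781.33 mm³.
X̄ = 607962.67/10592.00 = 57.40 mm; Ȳ = 538781.33/10592.00 = 50.87 mm.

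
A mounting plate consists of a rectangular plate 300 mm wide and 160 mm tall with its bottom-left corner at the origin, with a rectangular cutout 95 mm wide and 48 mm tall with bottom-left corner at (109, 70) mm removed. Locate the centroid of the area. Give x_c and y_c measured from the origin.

plate: A = 300 × 160 = 48000.00, centroid at (150.00, 80.00).
hole: A = −(95 × 48) = -4560.00, centroid at (156.50, 94.00).
ΣA = 43440.00 mm²
ΣAx_c = (48000.00)(150.00) + (-4560.00)(156.50) = 6486360.00 mm³
ΣAy_c = (48000.00)(80.00) + (-4560.00)(94.00) = 3411360.00 mm³
x_c = 6486360.00 / 43440.00 = 149.32 mm
y_c = 3411360.00 / 43440.00 = 78.53 mm

x_c = 149.32 mm, y_c = 78.53 mm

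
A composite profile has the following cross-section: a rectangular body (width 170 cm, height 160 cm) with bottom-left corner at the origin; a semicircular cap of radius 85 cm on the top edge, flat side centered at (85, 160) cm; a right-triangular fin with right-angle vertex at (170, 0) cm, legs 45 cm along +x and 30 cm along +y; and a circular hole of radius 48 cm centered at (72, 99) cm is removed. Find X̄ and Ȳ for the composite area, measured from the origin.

Part | A | x̄ᵢ | ȳᵢ | A·x̄ᵢ | A·ȳᵢ
rectangular body | 27200.00 | 85.00 | 80.00 | 2312000.00 | 2176000.00
semicircular top | 11349.00 | 85.00 | 196.08 | 964665.29 | 2225257.22
triangular fin | 675.00 | 185.00 | 10.00 | 124875.00 | 6750.00
hole | -7238.23 | 72.00 | 99.00 | -521152.52 | -716584.72
Σ | 31985.77 |  |  | 2880387.77 | 3691422.50
X̄ = 2880387.77 / 31985.77 = 90.05 cm
Ȳ = 3691422.50 / 31985.77 = 115.41 cm

X̄ = 90.05 cm, Ȳ = 115.41 cm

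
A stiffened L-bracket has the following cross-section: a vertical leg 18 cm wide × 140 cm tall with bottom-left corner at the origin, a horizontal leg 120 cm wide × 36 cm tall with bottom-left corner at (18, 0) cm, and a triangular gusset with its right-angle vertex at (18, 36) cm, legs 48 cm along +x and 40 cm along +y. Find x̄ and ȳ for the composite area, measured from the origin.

vertical leg: A = 18 × 140 = 2520.00, centroid at (9.00, 70.00).
horizontal leg: A = 120 × 36 = 4320.00, centroid at (78.00, 18.00).
gusset: A = ½·48·40 = 960.00, centroid at (34.00, 49.33).
ΣA = 7800.00 cm²
ΣAx̄ = (2520.00)(9.00) + (4320.00)(78.00) + (960.00)(34.00) = 392280.00 cm³
ΣAȳ = (2520.00)(70.00) + (4320.00)(18.00) + (960.00)(49.33) = 301520.00 cm³
x̄ = 392280.00 / 7800.00 = 50.29 cm
ȳ = 301520.00 / 7800.00 = 38.66 cm

x̄ = 50.29 cm, ȳ = 38.66 cm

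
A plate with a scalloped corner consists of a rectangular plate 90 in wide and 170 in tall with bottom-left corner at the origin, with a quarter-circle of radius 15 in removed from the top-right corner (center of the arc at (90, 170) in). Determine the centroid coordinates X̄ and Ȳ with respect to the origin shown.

Part | A | x̄ᵢ | ȳᵢ | A·x̄ᵢ | A·ȳᵢ
plate | 15300.00 | 45.00 | 85.00 | 688500.00 | 1300500.00
removed quarter-circle | -176.71 | 83.63 | 163.63 | -14779.31 | -28916.48
Σ | 15123.29 |  |  | 673720.69 | 1271583.52
X̄ = 673720.69 / 15123.29 = 44.55 in
Ȳ = 1271583.52 / 15123.29 = 84.08 in

X̄ = 44.55 in, Ȳ = 84.08 in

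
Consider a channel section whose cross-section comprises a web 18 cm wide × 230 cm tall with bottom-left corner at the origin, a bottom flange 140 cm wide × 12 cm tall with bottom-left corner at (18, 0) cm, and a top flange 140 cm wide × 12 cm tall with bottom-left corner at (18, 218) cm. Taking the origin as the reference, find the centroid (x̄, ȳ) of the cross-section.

Part | A | x̄ᵢ | ȳᵢ | A·x̄ᵢ | A·ȳᵢ
web | 4140.00 | 9.00 | 115.00 | 37260.00 | 476100.00
bottom flange | 1680.00 | 88.00 | 6.00 | 147840.00 | 10080.00
top flange | 1680.00 | 88.00 | 224.00 | 147840.00 | 376320.00
Σ | 7500.00 |  |  | 332940.00 | 862500.00
x̄ = 332940.00 / 7500.00 = 44.39 cm
ȳ = 862500.00 / 7500.00 = 115.00 cm

x̄ = 44.39 cm, ȳ = 115.00 cm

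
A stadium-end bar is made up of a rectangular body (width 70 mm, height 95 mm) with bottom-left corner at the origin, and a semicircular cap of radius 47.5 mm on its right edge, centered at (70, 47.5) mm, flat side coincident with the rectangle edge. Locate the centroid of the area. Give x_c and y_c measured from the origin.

rectangular body: A = 70 × 95 = 6650.00, centroid at (35.00, 47.50).
semicircular end: A = ½π·47.5² = 3544.11, centroid at (90.16, 47.50).
ΣA = 10194.11 mm², ΣAx_c = 552285.56 mm³, ΣAy_c = 484220.19 mm³.
x_c = 552285.56/10194.11 = 54.18 mm; y_c = 484220.19/10194.11 = 47.50 mm.

x_c = 54.18 mm, y_c = 47.50 mm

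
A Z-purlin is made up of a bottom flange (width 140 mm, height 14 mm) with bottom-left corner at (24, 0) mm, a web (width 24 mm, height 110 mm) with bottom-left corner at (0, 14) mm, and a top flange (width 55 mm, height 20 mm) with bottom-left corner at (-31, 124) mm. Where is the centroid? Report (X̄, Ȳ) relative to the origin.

bottom flange: A = 140 × 14 = 1960.00, centroid at (94.00, 7.00).
web: A = 24 × 110 = 2640.00, centroid at (12.00, 69.00).
top flange: A = 55 × 20 = 1100.00, centroid at (-3.50, 134.00).
ΣA = 5700.00 mm²
ΣAX̄ = (1960.00)(94.00) + (2640.00)(12.00) + (1100.00)(-3.50) = 212070.00 mm³
ΣAȲ = (1960.00)(7.00) + (2640.00)(69.00) + (1100.00)(134.00) = 343280.00 mm³
X̄ = 212070.00 / 5700.00 = 37.21 mm
Ȳ = 343280.00 / 5700.00 = 60.22 mm

X̄ = 37.21 mm, Ȳ = 60.22 mm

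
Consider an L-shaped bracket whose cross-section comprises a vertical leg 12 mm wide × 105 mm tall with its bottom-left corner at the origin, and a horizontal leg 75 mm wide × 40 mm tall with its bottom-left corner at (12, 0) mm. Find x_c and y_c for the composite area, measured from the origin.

x_c = 36.63 mm, y_c = 29.61 mm

Part | A | x̄ᵢ | ȳᵢ | A·x̄ᵢ | A·ȳᵢ
vertical leg | 1260.00 | 6.00 | 52.50 | 7560.00 | 66150.00
horizontal leg | 3000.00 | 49.50 | 20.00 | 148500.00 | 60000.00
Σ | 4260.00 |  |  | 156060.00 | 126150.00
x_c = 156060.00 / 4260.00 = 36.63 mm
y_c = 126150.00 / 4260.00 = 29.61 mm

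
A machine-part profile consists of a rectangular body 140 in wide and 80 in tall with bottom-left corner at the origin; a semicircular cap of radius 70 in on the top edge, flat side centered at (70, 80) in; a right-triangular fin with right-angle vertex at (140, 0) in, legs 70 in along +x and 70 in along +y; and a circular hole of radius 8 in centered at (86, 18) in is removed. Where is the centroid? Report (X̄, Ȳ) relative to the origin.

X̄ = 80.66 in, Ȳ = 63.65 in

Part | A | x̄ᵢ | ȳᵢ | A·x̄ᵢ | A·ȳᵢ
rectangular body | 11200.00 | 70.00 | 40.00 | 784000.00 | 448000.00
semicircular top | 7696.90 | 70.00 | 109.71 | 538783.14 | 844418.83
triangular fin | 2450.00 | 163.33 | 23.33 | 400166.67 | 57166.67
hole | -201.06 | 86.00 | 18.00 | -17291.33 | -3619.11
Σ | 21145.84 |  |  | 1705658.48 | 1345966.38
X̄ = 1705658.48 / 21145.84 = 80.66 in
Ȳ = 1345966.38 / 21145.84 = 63.65 in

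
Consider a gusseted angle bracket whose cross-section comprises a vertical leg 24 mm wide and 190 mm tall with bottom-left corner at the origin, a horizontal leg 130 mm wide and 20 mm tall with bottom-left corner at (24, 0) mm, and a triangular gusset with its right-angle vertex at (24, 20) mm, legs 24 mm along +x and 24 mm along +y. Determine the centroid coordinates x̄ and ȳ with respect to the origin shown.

x̄ = 39.65 mm, ȳ = 62.74 mm

vertical leg: A = 24 × 190 = 4560.00, centroid at (12.00, 95.00).
horizontal leg: A = 130 × 20 = 2600.00, centroid at (89.00, 10.00).
gusset: A = ½·24·24 = 288.00, centroid at (32.00, 28.00).
ΣA = 7448.00 mm²
ΣAx̄ = (4560.00)(12.00) + (2600.00)(89.00) + (288.00)(32.00) = 295336.00 mm³
ΣAȳ = (4560.00)(95.00) + (2600.00)(10.00) + (288.00)(28.00) = 467264.00 mm³
x̄ = 295336.00 / 7448.00 = 39.65 mm
ȳ = 467264.00 / 7448.00 = 62.74 mm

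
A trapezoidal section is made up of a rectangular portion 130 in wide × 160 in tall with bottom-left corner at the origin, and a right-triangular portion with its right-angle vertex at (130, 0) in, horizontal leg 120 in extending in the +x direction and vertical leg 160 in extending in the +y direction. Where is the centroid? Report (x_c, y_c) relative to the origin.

rectangular portion: A = 130 × 160 = 20800.00, centroid at (65.00, 80.00).
triangular portion: A = ½·120·160 = 9600.00, centroid at (170.00, 53.33).
ΣA = 30400.00 in²
ΣAx_c = (20800.00)(65.00) + (9600.00)(170.00) = 2984000.00 in³
ΣAy_c = (20800.00)(80.00) + (9600.00)(53.33) = 2176000.00 in³
x_c = 2984000.00 / 30400.00 = 98.16 in
y_c = 2176000.00 / 30400.00 = 71.58 in

x_c = 98.16 in, y_c = 71.58 in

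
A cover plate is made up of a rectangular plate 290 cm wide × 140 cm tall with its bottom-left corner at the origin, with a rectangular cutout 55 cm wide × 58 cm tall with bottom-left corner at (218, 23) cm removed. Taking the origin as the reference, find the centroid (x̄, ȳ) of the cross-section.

plate: A = 290 × 140 = 40600.00, centroid at (145.00, 70.00).
hole: A = −(55 × 58) = -3190.00, centroid at (245.50, 52.00).
ΣA = 37410.00 cm²
ΣAx̄ = (40600.00)(145.00) + (-3190.00)(245.50) = 5103855.00 cm³
ΣAȳ = (40600.00)(70.00) + (-3190.00)(52.00) = 2676120.00 cm³
x̄ = 5103855.00 / 37410.00 = 136.43 cm
ȳ = 2676120.00 / 37410.00 = 71.53 cm

x̄ = 136.43 cm, ȳ = 71.53 cm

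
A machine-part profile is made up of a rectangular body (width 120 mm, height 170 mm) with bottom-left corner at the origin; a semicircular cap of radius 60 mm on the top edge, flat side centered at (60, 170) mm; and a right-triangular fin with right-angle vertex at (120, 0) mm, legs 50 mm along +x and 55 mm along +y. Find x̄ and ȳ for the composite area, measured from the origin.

rectangular body: A = 120 × 170 = 20400.00, centroid at (60.00, 85.00).
semicircular top: A = ½π·60² = 5654.87, centroid at (60.00, 195.46).
triangular fin: A = ½·50·55 = 1375.00, centroid at (136.67, 18.33).
ΣA = 27429.87 mm²
ΣAx̄ = (20400.00)(60.00) + (5654.87)(60.00) + (1375.00)(136.67) = 1751208.67 mm³
ΣAȳ = (20400.00)(85.00) + (5654.87)(195.46) + (1375.00)(18.33) = 2864535.69 mm³
x̄ = 1751208.67 / 27429.87 = 63.84 mm
ȳ = 2864535.69 / 27429.87 = 104.43 mm

x̄ = 63.84 mm, ȳ = 104.43 mm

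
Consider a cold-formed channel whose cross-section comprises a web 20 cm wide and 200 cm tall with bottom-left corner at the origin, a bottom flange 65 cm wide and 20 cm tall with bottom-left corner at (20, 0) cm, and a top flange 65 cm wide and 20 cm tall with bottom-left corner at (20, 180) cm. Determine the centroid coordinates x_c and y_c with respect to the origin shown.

x_c = 26.74 cm, y_c = 100.00 cm

Part | A | x̄ᵢ | ȳᵢ | A·x̄ᵢ | A·ȳᵢ
web | 4000.00 | 10.00 | 100.00 | 40000.00 | 400000.00
bottom flange | 1300.00 | 52.50 | 10.00 | 68250.00 | 13000.00
top flange | 1300.00 | 52.50 | 190.00 | 68250.00 | 247000.00
Σ | 6600.00 |  |  | 176500.00 | 660000.00
x_c = 176500.00 / 6600.00 = 26.74 cm
y_c = 660000.00 / 6600.00 = 100.00 cm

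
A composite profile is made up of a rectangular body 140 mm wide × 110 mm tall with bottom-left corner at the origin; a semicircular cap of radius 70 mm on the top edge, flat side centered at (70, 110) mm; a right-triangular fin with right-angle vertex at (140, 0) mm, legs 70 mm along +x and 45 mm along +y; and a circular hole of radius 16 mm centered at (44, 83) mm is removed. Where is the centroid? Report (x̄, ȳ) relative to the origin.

rectangular body: A = 140 × 110 = 15400.00, centroid at (70.00, 55.00).
semicircular top: A = ½π·70² = 7696.90, centroid at (70.00, 139.71).
triangular fin: A = ½·70·45 = 1575.00, centroid at (163.33, 15.00).
hole: A = −π·16² = -804.25, centroid at (44.00, 83.00).
ΣA = 23867.65 mm²
ΣAx̄ = (15400.00)(70.00) + (7696.90)(70.00) + (1575.00)(163.33) + (-804.25)(44.00) = 1838646.24 mm³
ΣAȳ = (15400.00)(55.00) + (7696.90)(139.71) + (1575.00)(15.00) + (-804.25)(83.00) = 1879198.33 mm³
x̄ = 1838646.24 / 23867.65 = 77.04 mm
ȳ = 1879198.33 / 23867.65 = 78.73 mm

x̄ = 77.04 mm, ȳ = 78.73 mm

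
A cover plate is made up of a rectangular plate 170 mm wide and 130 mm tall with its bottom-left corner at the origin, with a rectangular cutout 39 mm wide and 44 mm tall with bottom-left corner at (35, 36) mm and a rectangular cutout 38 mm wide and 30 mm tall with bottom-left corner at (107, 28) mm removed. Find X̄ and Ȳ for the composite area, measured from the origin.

X̄ = 85.29 mm, Ȳ = 66.93 mm

plate: A = 170 × 130 = 22100.00, centroid at (85.00, 65.00).
hole 1: A = −(39 × 44) = -1716.00, centroid at (54.50, 58.00).
hole 2: A = −(38 × 30) = -1140.00, centroid at (126.00, 43.00).
ΣA = 19244.00 mm², ΣAX̄ = 1641338.00 mm³, ΣAȲ = 1287952.00 mm³.
X̄ = 1641338.00/19244.00 = 85.29 mm; Ȳ = 1287952.00/19244.00 = 66.93 mm.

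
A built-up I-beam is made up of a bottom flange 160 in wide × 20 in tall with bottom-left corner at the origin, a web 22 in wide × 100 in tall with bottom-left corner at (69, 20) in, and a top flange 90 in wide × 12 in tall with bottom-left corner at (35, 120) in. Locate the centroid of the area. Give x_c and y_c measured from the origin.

x_c = 80.00 in, y_c = 49.70 in

Part | A | x̄ᵢ | ȳᵢ | A·x̄ᵢ | A·ȳᵢ
bottom flange | 3200.00 | 80.00 | 10.00 | 256000.00 | 32000.00
web | 2200.00 | 80.00 | 70.00 | 176000.00 | 154000.00
top flange | 1080.00 | 80.00 | 126.00 | 86400.00 | 136080.00
Σ | 6480.00 |  |  | 518400.00 | 322080.00
x_c = 518400.00 / 6480.00 = 80.00 in
y_c = 322080.00 / 6480.00 = 49.70 in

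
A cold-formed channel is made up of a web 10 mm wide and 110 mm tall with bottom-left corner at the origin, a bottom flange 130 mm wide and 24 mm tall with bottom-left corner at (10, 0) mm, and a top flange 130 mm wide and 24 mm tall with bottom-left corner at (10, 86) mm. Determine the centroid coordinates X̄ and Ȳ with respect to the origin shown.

X̄ = 64.51 mm, Ȳ = 55.00 mm

web: A = 10 × 110 = 1100.00, centroid at (5.00, 55.00).
bottom flange: A = 130 × 24 = 3120.00, centroid at (75.00, 12.00).
top flange: A = 130 × 24 = 3120.00, centroid at (75.00, 98.00).
ΣA = 7340.00 mm², ΣAX̄ = 473500.00 mm³, ΣAȲ = 403700.00 mm³.
X̄ = 473500.00/7340.00 = 64.51 mm; Ȳ = 403700.00/7340.00 = 55.00 mm.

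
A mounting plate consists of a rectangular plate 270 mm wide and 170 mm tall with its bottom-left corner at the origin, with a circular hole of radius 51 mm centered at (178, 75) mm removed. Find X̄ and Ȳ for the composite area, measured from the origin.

X̄ = 125.69 mm, Ȳ = 87.17 mm

Part | A | x̄ᵢ | ȳᵢ | A·x̄ᵢ | A·ȳᵢ
plate | 45900.00 | 135.00 | 85.00 | 6196500.00 | 3901500.00
hole | -8171.28 | 178.00 | 75.00 | -1454488.28 | -612846.19
Σ | 37728.72 |  |  | 4742011.72 | 3288653.81
X̄ = 4742011.72 / 37728.72 = 125.69 mm
Ȳ = 3288653.81 / 37728.72 = 87.17 mm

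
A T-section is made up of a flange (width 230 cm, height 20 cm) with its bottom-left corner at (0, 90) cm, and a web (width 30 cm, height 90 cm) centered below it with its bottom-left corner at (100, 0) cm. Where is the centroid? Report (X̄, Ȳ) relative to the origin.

web: A = 30 × 90 = 2700.00, centroid at (115.00, 45.00).
flange: A = 230 × 20 = 4600.00, centroid at (115.00, 100.00).
ΣA = 7300.00 cm², ΣAX̄ = 839500.00 cm³, ΣAȲ = 581500.00 cm³.
X̄ = 839500.00/7300.00 = 115.00 cm; Ȳ = 581500.00/7300.00 = 79.66 cm.

X̄ = 115.00 cm, Ȳ = 79.66 cm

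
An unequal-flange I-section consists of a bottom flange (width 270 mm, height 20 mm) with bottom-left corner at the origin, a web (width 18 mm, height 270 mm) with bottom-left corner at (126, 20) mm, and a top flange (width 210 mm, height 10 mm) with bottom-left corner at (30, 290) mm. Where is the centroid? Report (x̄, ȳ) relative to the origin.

bottom flange: A = 270 × 20 = 5400.00, centroid at (135.00, 10.00).
web: A = 18 × 270 = 4860.00, centroid at (135.00, 155.00).
top flange: A = 210 × 10 = 2100.00, centroid at (135.00, 295.00).
ΣA = 12360.00 mm²
ΣAx̄ = (5400.00)(135.00) + (4860.00)(135.00) + (2100.00)(135.00) = 1668600.00 mm³
ΣAȳ = (5400.00)(10.00) + (4860.00)(155.00) + (2100.00)(295.00) = 1426800.00 mm³
x̄ = 1668600.00 / 12360.00 = 135.00 mm
ȳ = 1426800.00 / 12360.00 = 115.44 mm

x̄ = 135.00 mm, ȳ = 115.44 mm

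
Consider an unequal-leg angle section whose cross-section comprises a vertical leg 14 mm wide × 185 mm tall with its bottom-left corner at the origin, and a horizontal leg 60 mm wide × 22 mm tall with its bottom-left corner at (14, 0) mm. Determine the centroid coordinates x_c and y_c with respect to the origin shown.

Part | A | x̄ᵢ | ȳᵢ | A·x̄ᵢ | A·ȳᵢ
vertical leg | 2590.00 | 7.00 | 92.50 | 18130.00 | 239575.00
horizontal leg | 1320.00 | 44.00 | 11.00 | 58080.00 | 14520.00
Σ | 3910.00 |  |  | 76210.00 | 254095.00
x_c = 76210.00 / 3910.00 = 19.49 mm
y_c = 254095.00 / 3910.00 = 64.99 mm

x_c = 19.49 mm, y_c = 64.99 mm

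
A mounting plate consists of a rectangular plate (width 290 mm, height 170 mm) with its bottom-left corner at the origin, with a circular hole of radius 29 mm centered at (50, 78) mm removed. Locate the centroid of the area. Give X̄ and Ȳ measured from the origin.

X̄ = 150.38 mm, Ȳ = 85.40 mm

plate: A = 290 × 170 = 49300.00, centroid at (145.00, 85.00).
hole: A = −π·29² = -2642.08, centroid at (50.00, 78.00).
ΣA = 46657.92 mm², ΣAX̄ = 7016396.03 mm³, ΣAȲ = 3984417.81 mm³.
X̄ = 7016396.03/46657.92 = 150.38 mm; Ȳ = 3984417.81/46657.92 = 85.40 mm.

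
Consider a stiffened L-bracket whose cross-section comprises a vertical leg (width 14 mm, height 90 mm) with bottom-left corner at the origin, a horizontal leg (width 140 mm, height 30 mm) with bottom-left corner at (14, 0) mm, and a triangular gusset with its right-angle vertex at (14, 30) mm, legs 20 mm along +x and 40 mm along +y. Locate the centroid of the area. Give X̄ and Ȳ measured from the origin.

vertical leg: A = 14 × 90 = 1260.00, centroid at (7.00, 45.00).
horizontal leg: A = 140 × 30 = 4200.00, centroid at (84.00, 15.00).
gusset: A = ½·20·40 = 400.00, centroid at (20.67, 43.33).
ΣA = 5860.00 mm²
ΣAX̄ = (1260.00)(7.00) + (4200.00)(84.00) + (400.00)(20.67) = 369886.67 mm³
ΣAȲ = (1260.00)(45.00) + (4200.00)(15.00) + (400.00)(43.33) = 137033.33 mm³
X̄ = 369886.67 / 5860.00 = 63.12 mm
Ȳ = 137033.33 / 5860.00 = 23.38 mm

X̄ = 63.12 mm, Ȳ = 23.38 mm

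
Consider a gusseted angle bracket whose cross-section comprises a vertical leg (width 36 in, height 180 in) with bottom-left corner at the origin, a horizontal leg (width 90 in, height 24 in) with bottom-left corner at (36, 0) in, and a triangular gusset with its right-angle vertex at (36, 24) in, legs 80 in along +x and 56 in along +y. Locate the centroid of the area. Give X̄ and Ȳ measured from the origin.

vertical leg: A = 36 × 180 = 6480.00, centroid at (18.00, 90.00).
horizontal leg: A = 90 × 24 = 2160.00, centroid at (81.00, 12.00).
gusset: A = ½·80·56 = 2240.00, centroid at (62.67, 42.67).
ΣA = 10880.00 in²
ΣAX̄ = (6480.00)(18.00) + (2160.00)(81.00) + (2240.00)(62.67) = 431973.33 in³
ΣAȲ = (6480.00)(90.00) + (2160.00)(12.00) + (2240.00)(42.67) = 704693.33 in³
X̄ = 431973.33 / 10880.00 = 39.70 in
Ȳ = 704693.33 / 10880.00 = 64.77 in

X̄ = 39.70 in, Ȳ = 64.77 in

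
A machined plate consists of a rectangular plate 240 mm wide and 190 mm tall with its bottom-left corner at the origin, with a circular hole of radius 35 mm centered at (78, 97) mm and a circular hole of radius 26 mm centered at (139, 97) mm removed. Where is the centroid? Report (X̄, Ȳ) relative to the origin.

Part | A | x̄ᵢ | ȳᵢ | A·x̄ᵢ | A·ȳᵢ
plate | 45600.00 | 120.00 | 95.00 | 5472000.00 | 4332000.00
hole 1 | -3848.45 | 78.00 | 97.00 | -300179.18 | -373299.75
hole 2 | -2123.72 | 139.00 | 97.00 | -295196.61 | -206000.51
Σ | 39627.83 |  |  | 4876624.21 | 3752699.74
X̄ = 4876624.21 / 39627.83 = 123.06 mm
Ȳ = 3752699.74 / 39627.83 = 94.70 mm

X̄ = 123.06 mm, Ȳ = 94.70 mm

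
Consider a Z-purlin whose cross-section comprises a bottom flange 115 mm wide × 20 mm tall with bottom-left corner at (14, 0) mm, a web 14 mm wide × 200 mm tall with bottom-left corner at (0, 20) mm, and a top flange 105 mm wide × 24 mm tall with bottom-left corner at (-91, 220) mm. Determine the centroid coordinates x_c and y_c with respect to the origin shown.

bottom flange: A = 115 × 20 = 2300.00, centroid at (71.50, 10.00).
web: A = 14 × 200 = 2800.00, centroid at (7.00, 120.00).
top flange: A = 105 × 24 = 2520.00, centroid at (-38.50, 232.00).
ΣA = 7620.00 mm²
ΣAx_c = (2300.00)(71.50) + (2800.00)(7.00) + (2520.00)(-38.50) = 87030.00 mm³
ΣAy_c = (2300.00)(10.00) + (2800.00)(120.00) + (2520.00)(232.00) = 943640.00 mm³
x_c = 87030.00 / 7620.00 = 11.42 mm
y_c = 943640.00 / 7620.00 = 123.84 mm

x_c = 11.42 mm, y_c = 123.84 mm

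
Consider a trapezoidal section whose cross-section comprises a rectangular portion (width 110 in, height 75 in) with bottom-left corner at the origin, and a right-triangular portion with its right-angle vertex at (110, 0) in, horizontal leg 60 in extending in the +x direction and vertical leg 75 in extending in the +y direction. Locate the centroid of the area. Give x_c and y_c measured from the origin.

Part | A | x̄ᵢ | ȳᵢ | A·x̄ᵢ | A·ȳᵢ
rectangular portion | 8250.00 | 55.00 | 37.50 | 453750.00 | 309375.00
triangular portion | 2250.00 | 130.00 | 25.00 | 292500.00 | 56250.00
Σ | 10500.00 |  |  | 746250.00 | 365625.00
x_c = 746250.00 / 10500.00 = 71.07 in
y_c = 365625.00 / 10500.00 = 34.82 in

x_c = 71.07 in, y_c = 34.82 in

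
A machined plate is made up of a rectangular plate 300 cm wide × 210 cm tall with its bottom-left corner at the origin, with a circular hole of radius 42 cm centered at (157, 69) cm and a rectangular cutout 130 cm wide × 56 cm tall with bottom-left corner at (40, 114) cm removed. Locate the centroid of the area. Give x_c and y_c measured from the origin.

plate: A = 300 × 210 = 63000.00, centroid at (150.00, 105.00).
hole 1: A = −π·42² = -5541.77, centroid at (157.00, 69.00).
hole 2: A = −(130 × 56) = -7280.00, centroid at (105.00, 142.00).
ΣA = 50178.23 cm², ΣAx_c = 7815542.20 cm³, ΣAy_c = 5198857.91 cm³.
x_c = 7815542.20/50178.23 = 155.76 cm; y_c = 5198857.91/50178.23 = 103.61 cm.

x_c = 155.76 cm, y_c = 103.61 cm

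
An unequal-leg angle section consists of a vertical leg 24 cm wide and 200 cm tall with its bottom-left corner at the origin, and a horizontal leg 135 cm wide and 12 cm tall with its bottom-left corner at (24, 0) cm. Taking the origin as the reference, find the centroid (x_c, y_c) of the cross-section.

Part | A | x̄ᵢ | ȳᵢ | A·x̄ᵢ | A·ȳᵢ
vertical leg | 4800.00 | 12.00 | 100.00 | 57600.00 | 480000.00
horizontal leg | 1620.00 | 91.50 | 6.00 | 148230.00 | 9720.00
Σ | 6420.00 |  |  | 205830.00 | 489720.00
x_c = 205830.00 / 6420.00 = 32.06 cm
y_c = 489720.00 / 6420.00 = 76.28 cm

x_c = 32.06 cm, y_c = 76.28 cm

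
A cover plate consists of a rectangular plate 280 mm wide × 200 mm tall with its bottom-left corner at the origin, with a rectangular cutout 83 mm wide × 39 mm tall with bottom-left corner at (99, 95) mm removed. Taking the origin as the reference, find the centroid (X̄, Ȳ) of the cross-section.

plate: A = 280 × 200 = 56000.00, centroid at (140.00, 100.00).
hole: A = −(83 × 39) = -3237.00, centroid at (140.50, 114.50).
ΣA = 52763.00 mm²
ΣAX̄ = (56000.00)(140.00) + (-3237.00)(140.50) = 7385201.50 mm³
ΣAȲ = (56000.00)(100.00) + (-3237.00)(114.50) = 5229363.50 mm³
X̄ = 7385201.50 / 52763.00 = 139.97 mm
Ȳ = 5229363.50 / 52763.00 = 99.11 mm

X̄ = 139.97 mm, Ȳ = 99.11 mm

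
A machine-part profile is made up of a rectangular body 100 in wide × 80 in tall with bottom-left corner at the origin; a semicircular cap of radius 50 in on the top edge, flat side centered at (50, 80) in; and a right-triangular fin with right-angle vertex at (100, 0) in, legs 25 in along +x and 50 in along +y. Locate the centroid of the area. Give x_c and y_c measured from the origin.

x_c = 52.90 in, y_c = 57.99 in

rectangular body: A = 100 × 80 = 8000.00, centroid at (50.00, 40.00).
semicircular top: A = ½π·50² = 3926.99, centroid at (50.00, 101.22).
triangular fin: A = ½·25·50 = 625.00, centroid at (108.33, 16.67).
ΣA = 12551.99 in²
ΣAx_c = (8000.00)(50.00) + (3926.99)(50.00) + (625.00)(108.33) = 664057.87 in³
ΣAy_c = (8000.00)(40.00) + (3926.99)(101.22) + (625.00)(16.67) = 727909.27 in³
x_c = 664057.87 / 12551.99 = 52.90 in
y_c = 727909.27 / 12551.99 = 57.99 in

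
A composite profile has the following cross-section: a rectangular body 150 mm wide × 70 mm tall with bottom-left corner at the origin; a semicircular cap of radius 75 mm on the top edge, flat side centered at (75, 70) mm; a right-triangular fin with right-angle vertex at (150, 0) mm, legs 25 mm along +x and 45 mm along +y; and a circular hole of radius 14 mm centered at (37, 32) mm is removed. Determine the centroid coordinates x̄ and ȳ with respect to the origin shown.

rectangular body: A = 150 × 70 = 10500.00, centroid at (75.00, 35.00).
semicircular top: A = ½π·75² = 8835.73, centroid at (75.00, 101.83).
triangular fin: A = ½·25·45 = 562.50, centroid at (158.33, 15.00).
hole: A = −π·14² = -615.75, centroid at (37.00, 32.00).
ΣA = 19282.48 mm², ΣAx̄ = 1516459.37 mm³, ΣAȳ = 1255984.48 mm³.
x̄ = 1516459.37/19282.48 = 78.64 mm; ȳ = 1255984.48/19282.48 = 65.14 mm.

x̄ = 78.64 mm, ȳ = 65.14 mm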